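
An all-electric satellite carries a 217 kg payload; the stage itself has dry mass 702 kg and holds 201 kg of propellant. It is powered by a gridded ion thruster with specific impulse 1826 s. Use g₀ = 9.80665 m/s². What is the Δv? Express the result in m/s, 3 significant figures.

v_e = Isp · g₀ = 1826 × 9.80665 = 17906.9 m/s.
m₀ = payload + dry + propellant = 217 + 702 + 201 = 1,120 kg.
m_f = payload + dry = 217 + 702 = 919 kg.
Δv = v_e · ln(m₀/m_f) = 17906.9 × ln(1.219) = 17906.9 × 0.1978 ≈ 3542.0 m/s.

Δv ≈ 3540 m/s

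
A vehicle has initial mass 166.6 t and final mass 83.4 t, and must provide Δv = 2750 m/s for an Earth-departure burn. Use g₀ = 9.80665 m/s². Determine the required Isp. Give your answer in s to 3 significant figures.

ln(m₀/m_f) = ln(166600/83400) = ln(1.998) = 0.6919.
Rocket equation: v_e = Δv / ln(m₀/m_f) = 2750 / 0.6919 = 3974.3 m/s.
Isp = v_e / g₀ = 3974.3 / 9.80665 = 405.3 s.

Isp ≈ 405 s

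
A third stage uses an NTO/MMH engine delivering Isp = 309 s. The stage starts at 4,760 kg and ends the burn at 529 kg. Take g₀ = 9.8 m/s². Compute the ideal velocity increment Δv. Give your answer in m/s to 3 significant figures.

Δv ≈ 6650 m/s

v_e = Isp · g₀ = 309 × 9.8 = 3028.2 m/s.
By the Tsiolkovsky rocket equation, Δv = v_e · ln(m₀/m_f) = 3028.2 × ln(8.998) = 3028.2 × 2.1970 ≈ 6653.0 m/s.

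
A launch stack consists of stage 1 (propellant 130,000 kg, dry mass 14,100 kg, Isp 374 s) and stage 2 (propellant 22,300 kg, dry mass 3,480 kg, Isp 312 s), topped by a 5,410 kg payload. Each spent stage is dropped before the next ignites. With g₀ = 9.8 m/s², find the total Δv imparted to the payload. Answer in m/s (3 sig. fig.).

Δv ≈ 8800 m/s

Ignition mass of stage 1 = 130,000+14,100 + 22,300+3,480 + 5,410 = 175,290 kg.
Stage 1: m₀ = 175,290 kg, m_f = 175,290 − 130,000 = 45,290 kg; Δv = 374×9.8×ln(3.87) = 3665.2×1.3534 ≈ 4960 m/s.
Stage 2: m₀ = 31,190 kg, m_f = 31,190 − 22,300 = 8,890 kg; Δv = 312×9.8×ln(3.508) = 3057.6×1.2552 ≈ 3838 m/s.
Total Δv = 4960 + 3838 = 8798 m/s.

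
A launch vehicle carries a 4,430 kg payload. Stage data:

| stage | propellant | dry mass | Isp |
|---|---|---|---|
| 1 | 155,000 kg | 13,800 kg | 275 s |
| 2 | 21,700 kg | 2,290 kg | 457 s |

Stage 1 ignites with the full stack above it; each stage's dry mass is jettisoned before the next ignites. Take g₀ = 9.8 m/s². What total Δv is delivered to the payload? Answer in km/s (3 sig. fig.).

Δv ≈ 10.6 km/s

Ignition mass of stage 1 = 155,000+13,800 + 21,700+2,290 + 4,430 = 197,220 kg.
Stage 1: m₀ = 197,220 kg, m_f = 197,220 − 155,000 = 42,220 kg; Δv = 275×9.8×ln(4.671) = 2695.0×1.5414 ≈ 4154 m/s.
Stage 2: m₀ = 28,420 kg, m_f = 28,420 − 21,700 = 6,720 kg; Δv = 457×9.8×ln(4.229) = 4478.6×1.4420 ≈ 6458 m/s.
Total Δv = 4154 + 6458 = 10612 m/s.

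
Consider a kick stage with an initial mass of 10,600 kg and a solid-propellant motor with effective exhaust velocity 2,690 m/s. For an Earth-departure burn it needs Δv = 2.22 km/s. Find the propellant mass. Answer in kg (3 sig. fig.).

From the ideal rocket equation, m₀/m_f = exp(Δv / v_e) = exp(2220 / 2690.0) = exp(0.8253) = 2.2825.
m_f = 10,600 / 2.2825 = 4,644.03 kg, so propellant = m₀ − m_f = 10,600 − 4,644.03 = 5,955.97 kg.

propellant mass ≈ 5960 kg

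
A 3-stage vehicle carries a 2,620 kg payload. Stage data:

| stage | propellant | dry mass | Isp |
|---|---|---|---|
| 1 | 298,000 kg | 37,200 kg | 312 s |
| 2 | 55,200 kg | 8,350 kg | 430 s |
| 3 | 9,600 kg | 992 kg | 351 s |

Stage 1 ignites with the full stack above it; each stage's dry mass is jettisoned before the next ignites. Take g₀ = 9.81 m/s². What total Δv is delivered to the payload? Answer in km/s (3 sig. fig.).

Ignition mass of stage 1 = 298,000+37,200 + 55,200+8,350 + 9,600+992 + 2,620 = 411,962 kg.
Stage 1: m₀ = 411,962 kg, m_f = 411,962 − 298,000 = 113,962 kg; Δv = 312×9.81×ln(3.615) = 3060.7×1.2851 ≈ 3933 m/s.
Stage 2: m₀ = 76,762 kg, m_f = 76,762 − 55,200 = 21,562 kg; Δv = 430×9.81×ln(3.56) = 4218.3×1.2698 ≈ 5356 m/s.
Stage 3: m₀ = 13,212 kg, m_f = 13,212 − 9,600 = 3,612 kg; Δv = 351×9.81×ln(3.658) = 3443.3×1.2969 ≈ 4466 m/s.
Total Δv = 3933 + 5356 + 4466 = 13755 m/s.

Δv ≈ 13.8 km/s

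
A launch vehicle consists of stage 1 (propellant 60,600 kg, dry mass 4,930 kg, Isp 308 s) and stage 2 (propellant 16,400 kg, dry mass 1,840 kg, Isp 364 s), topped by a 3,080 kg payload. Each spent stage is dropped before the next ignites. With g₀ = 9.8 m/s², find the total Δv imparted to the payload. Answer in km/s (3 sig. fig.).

Δv ≈ 8.84 km/s

Ignition mass of stage 1 = 60,600+4,930 + 16,400+1,840 + 3,080 = 86,850 kg.
Stage 1: m₀ = 86,850 kg, m_f = 86,850 − 60,600 = 26,250 kg; Δv = 308×9.8×ln(3.309) = 3018.4×1.1965 ≈ 3612 m/s.
Stage 2: m₀ = 21,320 kg, m_f = 21,320 − 16,400 = 4,920 kg; Δv = 364×9.8×ln(4.333) = 3567.2×1.4663 ≈ 5231 m/s.
Total Δv = 3612 + 5231 = 8843 m/s.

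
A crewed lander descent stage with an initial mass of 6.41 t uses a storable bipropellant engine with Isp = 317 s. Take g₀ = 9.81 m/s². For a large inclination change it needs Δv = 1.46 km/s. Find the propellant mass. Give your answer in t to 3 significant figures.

v_e = Isp · g₀ = 317 × 9.81 = 3109.8 m/s.
From the ideal rocket equation, m₀/m_f = exp(Δv / v_e) = exp(1460 / 3109.8) = exp(0.4695) = 1.5992.
m_f = 6.41 / 1.5992 = 4.00825 t, so propellant = m₀ − m_f = 6.41 − 4.00825 = 2.40175 t.

propellant mass ≈ 2.40 t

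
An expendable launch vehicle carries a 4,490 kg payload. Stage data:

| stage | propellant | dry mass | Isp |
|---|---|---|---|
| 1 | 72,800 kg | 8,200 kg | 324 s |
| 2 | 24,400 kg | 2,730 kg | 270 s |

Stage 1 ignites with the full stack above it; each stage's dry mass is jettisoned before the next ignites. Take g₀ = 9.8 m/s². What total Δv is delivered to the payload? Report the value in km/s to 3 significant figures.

Δv ≈ 7.21 km/s

Ignition mass of stage 1 = 72,800+8,200 + 24,400+2,730 + 4,490 = 112,620 kg.
Stage 1: m₀ = 112,620 kg, m_f = 112,620 − 72,800 = 39,820 kg; Δv = 324×9.8×ln(2.828) = 3175.2×1.0397 ≈ 3301 m/s.
Stage 2: m₀ = 31,620 kg, m_f = 31,620 − 24,400 = 7,220 kg; Δv = 270×9.8×ln(4.38) = 2646.0×1.4769 ≈ 3908 m/s.
Total Δv = 3301 + 3908 = 7209 m/s.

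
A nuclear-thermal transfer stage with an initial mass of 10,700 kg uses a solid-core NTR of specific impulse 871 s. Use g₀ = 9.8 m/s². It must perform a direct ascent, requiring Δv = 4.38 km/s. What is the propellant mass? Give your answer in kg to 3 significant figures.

v_e = Isp · g₀ = 871 × 9.8 = 8535.8 m/s.
m₀/m_f = exp(Δv / v_e) = exp(4380 / 8535.8) = exp(0.5131) = 1.6705.
m_f = 10,700 / 1.6705 = 6,405.27 kg, so propellant = m₀ − m_f = 10,700 − 6,405.27 = 4,294.73 kg.

propellant mass ≈ 4290 kg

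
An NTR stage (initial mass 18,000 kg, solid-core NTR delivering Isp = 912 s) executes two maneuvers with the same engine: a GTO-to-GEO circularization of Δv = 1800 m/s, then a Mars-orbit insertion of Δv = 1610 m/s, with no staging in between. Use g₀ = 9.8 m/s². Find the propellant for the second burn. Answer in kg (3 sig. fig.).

propellant for the second burn ≈ 2430 kg

v_e = Isp · g₀ = 912 × 9.8 = 8937.6 m/s.
After the first burn: m = 18000 × exp(−1800/8937.6) = 18000 × 0.81759 = 14,716.6 kg.
After the second burn: m = 14,716.6 × exp(−1610/8937.6) = 14,716.6 × 0.83516 = 12,290.7 kg.
Second-burn propellant = 14,716.6 − 12,290.7 = 2,425.9 kg.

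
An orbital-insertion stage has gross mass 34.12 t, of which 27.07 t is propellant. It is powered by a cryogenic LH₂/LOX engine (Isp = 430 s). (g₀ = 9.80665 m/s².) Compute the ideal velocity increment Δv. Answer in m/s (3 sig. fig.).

Δv ≈ 6650 m/s

v_e = Isp · g₀ = 430 × 9.80665 = 4216.9 m/s.
m_f = m₀ − m_prop = 34.12 − 27.07 = 7.05 t.
From the ideal rocket equation, Δv = v_e · ln(m₀/m_f) = 4216.9 × ln(4.84) = 4216.9 × 1.5769 ≈ 6649.4 m/s.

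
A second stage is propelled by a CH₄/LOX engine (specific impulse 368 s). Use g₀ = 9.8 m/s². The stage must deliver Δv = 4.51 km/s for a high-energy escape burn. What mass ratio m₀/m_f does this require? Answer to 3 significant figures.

v_e = Isp · g₀ = 368 × 9.8 = 3606.4 m/s.
Rocket equation: m₀/m_f = exp(Δv / v_e) = exp(4510 / 3606.4) = exp(1.2506) = 3.4923.

mass ratio ≈ 3.49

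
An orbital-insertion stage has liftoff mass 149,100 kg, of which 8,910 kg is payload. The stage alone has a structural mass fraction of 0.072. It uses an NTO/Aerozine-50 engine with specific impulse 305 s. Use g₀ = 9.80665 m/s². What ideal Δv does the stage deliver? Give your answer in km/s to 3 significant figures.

Stage wet mass = m₀ − payload = 149,100 − 8,910 = 140,190 kg.
Stage dry mass = ε × stage wet mass = 0.072 × 140,190 = 10,093.7 kg.
Burnout mass m_f = stage dry + payload = 10,093.7 + 8,910 = 19,003.7 kg.
v_e = Isp · g₀ = 305 × 9.80665 = 2991.0 m/s.
Rocket equation: Δv = v_e · ln(149,100/19,003.7) = 2991.0 × ln(7.846) = 2991.0 × 2.0600 ≈ 6161 m/s.

Δv ≈ 6.16 km/s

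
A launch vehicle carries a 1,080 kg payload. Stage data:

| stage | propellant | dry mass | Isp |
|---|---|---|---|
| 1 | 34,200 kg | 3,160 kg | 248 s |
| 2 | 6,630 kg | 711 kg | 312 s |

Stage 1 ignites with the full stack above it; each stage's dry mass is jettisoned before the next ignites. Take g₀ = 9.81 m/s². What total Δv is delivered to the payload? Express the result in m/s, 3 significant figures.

Ignition mass of stage 1 = 34,200+3,160 + 6,630+711 + 1,080 = 45,781 kg.
Stage 1: m₀ = 45,781 kg, m_f = 45,781 − 34,200 = 11,581 kg; Δv = 248×9.81×ln(3.953) = 2432.9×1.3745 ≈ 3344 m/s.
Stage 2: m₀ = 8,421 kg, m_f = 8,421 − 6,630 = 1,791 kg; Δv = 312×9.81×ln(4.702) = 3060.7×1.5480 ≈ 4738 m/s.
Total Δv = 3344 + 4738 = 8082 m/s.

Δv ≈ 8080 m/s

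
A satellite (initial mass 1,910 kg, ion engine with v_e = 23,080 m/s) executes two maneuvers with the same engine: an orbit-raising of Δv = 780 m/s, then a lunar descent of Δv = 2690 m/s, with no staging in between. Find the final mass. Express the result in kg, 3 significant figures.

final mass ≈ 1640 kg

After the first burn: m = 1910 × exp(−780/23080.0) = 1910 × 0.96677 = 1,846.53 kg.
After the second burn: m = 1,846.53 × exp(−2690/23080.0) = 1,846.53 × 0.88998 = 1,643.37 kg.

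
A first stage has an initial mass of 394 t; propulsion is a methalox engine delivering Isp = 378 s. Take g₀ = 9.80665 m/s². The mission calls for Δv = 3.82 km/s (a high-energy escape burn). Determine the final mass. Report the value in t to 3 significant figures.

final mass ≈ 141 t

v_e = Isp · g₀ = 378 × 9.80665 = 3706.9 m/s.
Rocket equation: m₀/m_f = exp(Δv / v_e) = exp(3820 / 3706.9) = exp(1.0305) = 2.8025.
m_f = m₀ / 2.8025 = 394 / 2.8025 = 140.589 t.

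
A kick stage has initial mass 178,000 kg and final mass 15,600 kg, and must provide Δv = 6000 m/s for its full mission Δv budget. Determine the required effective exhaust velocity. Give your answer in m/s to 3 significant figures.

v_e ≈ 2460 m/s

ln(m₀/m_f) = ln(178000/15600) = ln(11.41) = 2.4345.
By the Tsiolkovsky rocket equation, v_e = Δv / ln(m₀/m_f) = 6000 / 2.4345 = 2464.6 m/s.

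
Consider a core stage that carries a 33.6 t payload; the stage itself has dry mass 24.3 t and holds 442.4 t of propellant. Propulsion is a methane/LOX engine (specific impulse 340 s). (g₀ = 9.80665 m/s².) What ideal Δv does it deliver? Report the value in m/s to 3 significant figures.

Δv ≈ 7190 m/s

v_e = Isp · g₀ = 340 × 9.80665 = 3334.3 m/s.
m₀ = payload + dry + propellant = 33.6 + 24.3 + 442.4 = 500.3 t.
m_f = payload + dry = 33.6 + 24.3 = 57.9 t.
Δv = v_e · ln(m₀/m_f) = 3334.3 × ln(8.641) = 3334.3 × 2.1565 ≈ 7190.3 m/s.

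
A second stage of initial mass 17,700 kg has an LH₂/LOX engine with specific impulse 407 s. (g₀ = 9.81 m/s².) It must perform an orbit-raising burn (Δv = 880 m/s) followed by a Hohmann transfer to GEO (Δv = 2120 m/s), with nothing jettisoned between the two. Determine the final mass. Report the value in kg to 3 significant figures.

v_e = Isp · g₀ = 407 × 9.81 = 3992.7 m/s.
After the first burn: m = 17700 × exp(−880/3992.7) = 17700 × 0.80219 = 14,198.8 kg.
After the second burn: m = 14,198.8 × exp(−2120/3992.7) = 14,198.8 × 0.58803 = 8,349.32 kg.

final mass ≈ 8350 kg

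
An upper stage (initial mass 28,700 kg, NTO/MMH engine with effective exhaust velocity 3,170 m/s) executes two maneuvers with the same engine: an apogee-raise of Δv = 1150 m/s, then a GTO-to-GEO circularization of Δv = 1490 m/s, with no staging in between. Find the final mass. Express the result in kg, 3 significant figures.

After the first burn: m = 28700 × exp(−1150/3170.0) = 28700 × 0.69574 = 19,967.7 kg.
After the second burn: m = 19,967.7 × exp(−1490/3170.0) = 19,967.7 × 0.62498 = 12,479.4 kg.

final mass ≈ 12500 kg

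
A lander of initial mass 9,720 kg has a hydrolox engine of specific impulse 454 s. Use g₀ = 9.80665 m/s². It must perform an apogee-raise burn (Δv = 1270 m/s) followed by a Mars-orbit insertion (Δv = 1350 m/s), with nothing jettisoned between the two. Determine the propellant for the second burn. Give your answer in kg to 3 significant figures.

propellant for the second burn ≈ 1910 kg

v_e = Isp · g₀ = 454 × 9.80665 = 4452.2 m/s.
After the first burn: m = 9720 × exp(−1270/4452.2) = 9720 × 0.75183 = 7,307.79 kg.
After the second burn: m = 7,307.79 × exp(−1350/4452.2) = 7,307.79 × 0.73844 = 5,396.36 kg.
Second-burn propellant = 7,307.79 − 5,396.36 = 1,911.43 kg.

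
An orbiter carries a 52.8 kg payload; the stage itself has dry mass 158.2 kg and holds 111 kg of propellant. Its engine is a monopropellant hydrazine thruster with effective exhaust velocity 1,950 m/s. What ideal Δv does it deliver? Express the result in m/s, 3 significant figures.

m₀ = payload + dry + propellant = 52.8 + 158.2 + 111 = 322 kg.
m_f = payload + dry = 52.8 + 158.2 = 211 kg.
Δv = v_e · ln(m₀/m_f) = 1950.0 × ln(1.526) = 1950.0 × 0.4227 ≈ 824.3 m/s.

Δv ≈ 824 m/s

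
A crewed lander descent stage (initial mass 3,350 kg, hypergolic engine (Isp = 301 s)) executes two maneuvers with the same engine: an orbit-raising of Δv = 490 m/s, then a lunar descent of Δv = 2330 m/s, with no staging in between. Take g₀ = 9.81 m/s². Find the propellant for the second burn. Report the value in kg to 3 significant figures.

v_e = Isp · g₀ = 301 × 9.81 = 2952.8 m/s.
After the first burn: m = 3350 × exp(−490/2952.8) = 3350 × 0.84709 = 2,837.75 kg.
After the second burn: m = 2,837.75 × exp(−2330/2952.8) = 2,837.75 × 0.45426 = 1,289.08 kg.
Second-burn propellant = 2,837.75 − 1,289.08 = 1,548.67 kg.

propellant for the second burn ≈ 1550 kg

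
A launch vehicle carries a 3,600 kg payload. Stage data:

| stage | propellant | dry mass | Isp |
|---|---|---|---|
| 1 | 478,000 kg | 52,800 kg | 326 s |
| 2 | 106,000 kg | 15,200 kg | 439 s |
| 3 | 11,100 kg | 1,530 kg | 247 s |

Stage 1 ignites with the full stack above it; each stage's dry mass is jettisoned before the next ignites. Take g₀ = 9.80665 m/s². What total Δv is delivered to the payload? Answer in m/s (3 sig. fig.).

Ignition mass of stage 1 = 478,000+52,800 + 106,000+15,200 + 11,100+1,530 + 3,600 = 668,230 kg.
Stage 1: m₀ = 668,230 kg, m_f = 668,230 − 478,000 = 190,230 kg; Δv = 326×9.80665×ln(3.513) = 3197.0×1.2564 ≈ 4017 m/s.
Stage 2: m₀ = 137,430 kg, m_f = 137,430 − 106,000 = 31,430 kg; Δv = 439×9.80665×ln(4.373) = 4305.1×1.4754 ≈ 6352 m/s.
Stage 3: m₀ = 16,230 kg, m_f = 16,230 − 11,100 = 5,130 kg; Δv = 247×9.80665×ln(3.164) = 2422.2×1.1518 ≈ 2790 m/s.
Total Δv = 4017 + 6352 + 2790 = 13159 m/s.

Δv ≈ 13200 m/s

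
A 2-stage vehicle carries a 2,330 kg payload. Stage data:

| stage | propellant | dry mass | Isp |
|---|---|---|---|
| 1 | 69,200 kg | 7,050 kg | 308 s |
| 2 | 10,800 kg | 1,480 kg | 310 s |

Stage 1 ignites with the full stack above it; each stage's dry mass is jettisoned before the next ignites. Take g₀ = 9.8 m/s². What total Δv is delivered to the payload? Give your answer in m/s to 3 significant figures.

Δv ≈ 8410 m/s

Ignition mass of stage 1 = 69,200+7,050 + 10,800+1,480 + 2,330 = 90,860 kg.
Stage 1: m₀ = 90,860 kg, m_f = 90,860 − 69,200 = 21,660 kg; Δv = 308×9.8×ln(4.195) = 3018.4×1.4339 ≈ 4328 m/s.
Stage 2: m₀ = 14,610 kg, m_f = 14,610 − 10,800 = 3,810 kg; Δv = 310×9.8×ln(3.835) = 3038.0×1.3441 ≈ 4083 m/s.
Total Δv = 4328 + 4083 = 8411 m/s.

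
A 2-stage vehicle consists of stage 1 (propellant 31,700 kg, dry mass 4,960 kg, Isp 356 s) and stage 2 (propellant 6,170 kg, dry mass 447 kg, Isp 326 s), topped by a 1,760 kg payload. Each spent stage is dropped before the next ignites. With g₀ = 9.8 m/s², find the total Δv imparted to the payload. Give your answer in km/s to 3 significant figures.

Δv ≈ 8.51 km/s

Ignition mass of stage 1 = 31,700+4,960 + 6,170+447 + 1,760 = 45,037 kg.
Stage 1: m₀ = 45,037 kg, m_f = 45,037 − 31,700 = 13,337 kg; Δv = 356×9.8×ln(3.377) = 3488.8×1.2169 ≈ 4246 m/s.
Stage 2: m₀ = 8,377 kg, m_f = 8,377 − 6,170 = 2,207 kg; Δv = 326×9.8×ln(3.796) = 3194.8×1.3339 ≈ 4261 m/s.
Total Δv = 4246 + 4261 = 8507 m/s.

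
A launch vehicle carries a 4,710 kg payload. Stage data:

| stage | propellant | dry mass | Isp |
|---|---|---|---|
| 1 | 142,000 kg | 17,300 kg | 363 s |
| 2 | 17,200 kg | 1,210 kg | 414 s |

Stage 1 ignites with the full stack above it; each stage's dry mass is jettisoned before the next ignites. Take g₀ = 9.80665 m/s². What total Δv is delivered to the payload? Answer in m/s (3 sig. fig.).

Δv ≈ 10900 m/s

Ignition mass of stage 1 = 142,000+17,300 + 17,200+1,210 + 4,710 = 182,420 kg.
Stage 1: m₀ = 182,420 kg, m_f = 182,420 − 142,000 = 40,420 kg; Δv = 363×9.80665×ln(4.513) = 3559.8×1.5070 ≈ 5365 m/s.
Stage 2: m₀ = 23,120 kg, m_f = 23,120 − 17,200 = 5,920 kg; Δv = 414×9.80665×ln(3.905) = 4060.0×1.3624 ≈ 5531 m/s.
Total Δv = 5365 + 5531 = 10896 m/s.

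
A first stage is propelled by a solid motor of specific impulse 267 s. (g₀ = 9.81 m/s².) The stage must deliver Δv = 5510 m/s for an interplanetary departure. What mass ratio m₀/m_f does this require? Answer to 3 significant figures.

mass ratio ≈ 8.20

v_e = Isp · g₀ = 267 × 9.81 = 2619.3 m/s.
m₀/m_f = exp(Δv / v_e) = exp(5510 / 2619.3) = exp(2.1036) = 8.1959.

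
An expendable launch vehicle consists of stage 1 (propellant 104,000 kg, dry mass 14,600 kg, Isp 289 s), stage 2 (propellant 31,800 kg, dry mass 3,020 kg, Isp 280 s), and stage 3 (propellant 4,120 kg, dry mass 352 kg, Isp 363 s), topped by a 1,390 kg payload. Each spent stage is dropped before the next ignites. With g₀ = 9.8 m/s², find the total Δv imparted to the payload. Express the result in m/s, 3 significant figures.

Ignition mass of stage 1 = 104,000+14,600 + 31,800+3,020 + 4,120+352 + 1,390 = 159,282 kg.
Stage 1: m₀ = 159,282 kg, m_f = 159,282 − 104,000 = 55,282 kg; Δv = 289×9.8×ln(2.881) = 2832.2×1.0582 ≈ 2997 m/s.
Stage 2: m₀ = 40,682 kg, m_f = 40,682 − 31,800 = 8,882 kg; Δv = 280×9.8×ln(4.58) = 2744.0×1.5218 ≈ 4176 m/s.
Stage 3: m₀ = 5,862 kg, m_f = 5,862 − 4,120 = 1,742 kg; Δv = 363×9.8×ln(3.365) = 3557.4×1.2135 ≈ 4317 m/s.
Total Δv = 2997 + 4176 + 4317 = 11490 m/s.

Δv ≈ 11500 m/s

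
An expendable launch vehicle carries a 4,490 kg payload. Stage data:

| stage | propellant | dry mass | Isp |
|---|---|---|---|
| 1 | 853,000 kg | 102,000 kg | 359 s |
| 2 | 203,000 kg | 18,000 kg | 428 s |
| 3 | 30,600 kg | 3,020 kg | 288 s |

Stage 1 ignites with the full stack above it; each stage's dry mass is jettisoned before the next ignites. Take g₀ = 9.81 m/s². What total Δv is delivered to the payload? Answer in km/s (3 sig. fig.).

Δv ≈ 15.3 km/s

Ignition mass of stage 1 = 853,000+102,000 + 203,000+18,000 + 30,600+3,020 + 4,490 = 1,214,110 kg.
Stage 1: m₀ = 1,214,110 kg, m_f = 1,214,110 − 853,000 = 361,110 kg; Δv = 359×9.81×ln(3.362) = 3521.8×1.2126 ≈ 4270 m/s.
Stage 2: m₀ = 259,110 kg, m_f = 259,110 − 203,000 = 56,110 kg; Δv = 428×9.81×ln(4.618) = 4198.7×1.5299 ≈ 6424 m/s.
Stage 3: m₀ = 38,110 kg, m_f = 38,110 − 30,600 = 7,510 kg; Δv = 288×9.81×ln(5.075) = 2825.3×1.6242 ≈ 4589 m/s.
Total Δv = 4270 + 6424 + 4589 = 15283 m/s.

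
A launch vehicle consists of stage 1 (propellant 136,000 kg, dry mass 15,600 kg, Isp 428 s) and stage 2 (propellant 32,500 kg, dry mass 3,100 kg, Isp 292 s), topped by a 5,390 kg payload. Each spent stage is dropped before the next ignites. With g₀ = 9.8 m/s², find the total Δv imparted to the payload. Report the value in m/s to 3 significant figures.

Δv ≈ 9640 m/s

Ignition mass of stage 1 = 136,000+15,600 + 32,500+3,100 + 5,390 = 192,590 kg.
Stage 1: m₀ = 192,590 kg, m_f = 192,590 − 136,000 = 56,590 kg; Δv = 428×9.8×ln(3.403) = 4194.4×1.2247 ≈ 5137 m/s.
Stage 2: m₀ = 40,990 kg, m_f = 40,990 − 32,500 = 8,490 kg; Δv = 292×9.8×ln(4.828) = 2861.6×1.5744 ≈ 4505 m/s.
Total Δv = 5137 + 4505 = 9642 m/s.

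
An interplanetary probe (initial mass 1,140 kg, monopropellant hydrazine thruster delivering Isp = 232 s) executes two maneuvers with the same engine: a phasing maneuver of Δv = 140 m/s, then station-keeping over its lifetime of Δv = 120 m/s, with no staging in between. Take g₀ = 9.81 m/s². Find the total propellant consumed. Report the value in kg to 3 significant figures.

total propellant consumed ≈ 123 kg

v_e = Isp · g₀ = 232 × 9.81 = 2275.9 m/s.
After the first burn: m = 1140 × exp(−140/2275.9) = 1140 × 0.94034 = 1,071.99 kg.
After the second burn: m = 1,071.99 × exp(−120/2275.9) = 1,071.99 × 0.94864 = 1,016.93 kg.
Total propellant = m₀ − m_final = 1140 − 1,016.93 = 123.07 kg.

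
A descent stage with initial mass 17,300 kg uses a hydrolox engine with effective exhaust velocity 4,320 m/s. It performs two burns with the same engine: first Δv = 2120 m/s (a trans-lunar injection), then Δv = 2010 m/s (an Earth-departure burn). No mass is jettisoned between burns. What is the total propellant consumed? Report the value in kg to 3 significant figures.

total propellant consumed ≈ 10600 kg

After the first burn: m = 17300 × exp(−2120/4320.0) = 17300 × 0.61217 = 10,590.5 kg.
After the second burn: m = 10,590.5 × exp(−2010/4320.0) = 10,590.5 × 0.62796 = 6,650.41 kg.
Total propellant = m₀ − m_final = 17300 − 6,650.41 = 10,649.59 kg.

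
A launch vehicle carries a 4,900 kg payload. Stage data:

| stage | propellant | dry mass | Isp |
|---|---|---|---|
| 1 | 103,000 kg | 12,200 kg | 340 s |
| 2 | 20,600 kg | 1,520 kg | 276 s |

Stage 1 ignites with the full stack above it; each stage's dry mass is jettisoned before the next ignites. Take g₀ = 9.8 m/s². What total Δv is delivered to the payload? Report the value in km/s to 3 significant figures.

Δv ≈ 8.18 km/s

Ignition mass of stage 1 = 103,000+12,200 + 20,600+1,520 + 4,900 = 142,220 kg.
Stage 1: m₀ = 142,220 kg, m_f = 142,220 − 103,000 = 39,220 kg; Δv = 340×9.8×ln(3.626) = 3332.0×1.2882 ≈ 4292 m/s.
Stage 2: m₀ = 27,020 kg, m_f = 27,020 − 20,600 = 6,420 kg; Δv = 276×9.8×ln(4.209) = 2704.8×1.4372 ≈ 3887 m/s.
Total Δv = 4292 + 3887 = 8179 m/s.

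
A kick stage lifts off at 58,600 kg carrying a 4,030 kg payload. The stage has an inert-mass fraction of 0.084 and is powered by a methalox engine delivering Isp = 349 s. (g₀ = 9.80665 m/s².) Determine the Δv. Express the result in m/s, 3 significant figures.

Δv ≈ 6560 m/s

Stage wet mass = m₀ − payload = 58,600 − 4,030 = 54,570 kg.
Stage dry mass = ε × stage wet mass = 0.084 × 54,570 = 4,583.88 kg.
Burnout mass m_f = stage dry + payload = 4,583.88 + 4,030 = 8,613.88 kg.
v_e = Isp · g₀ = 349 × 9.80665 = 3422.5 m/s.
From the ideal rocket equation, Δv = v_e · ln(58,600/8,613.88) = 3422.5 × ln(6.803) = 3422.5 × 1.9174 ≈ 6562 m/s.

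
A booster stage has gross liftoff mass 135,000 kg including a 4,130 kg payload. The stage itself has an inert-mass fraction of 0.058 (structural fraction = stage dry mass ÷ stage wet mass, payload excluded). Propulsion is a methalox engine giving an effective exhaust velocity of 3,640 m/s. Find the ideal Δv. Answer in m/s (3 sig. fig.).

Δv ≈ 8900 m/s

Stage wet mass = m₀ − payload = 135,000 − 4,130 = 130,870 kg.
Stage dry mass = ε × stage wet mass = 0.058 × 130,870 = 7,590.46 kg.
Burnout mass m_f = stage dry + payload = 7,590.46 + 4,130 = 11,720.46 kg.
Δv = v_e · ln(135,000/11,720.46) = 3640.0 × ln(11.52) = 3640.0 × 2.4439 ≈ 8896 m/s.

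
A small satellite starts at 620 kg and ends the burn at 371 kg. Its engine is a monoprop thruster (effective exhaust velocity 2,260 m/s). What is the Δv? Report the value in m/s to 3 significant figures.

Rocket equation: Δv = v_e · ln(m₀/m_f) = 2260.0 × ln(1.671) = 2260.0 × 0.5135 ≈ 1160.5 m/s.

Δv ≈ 1160 m/s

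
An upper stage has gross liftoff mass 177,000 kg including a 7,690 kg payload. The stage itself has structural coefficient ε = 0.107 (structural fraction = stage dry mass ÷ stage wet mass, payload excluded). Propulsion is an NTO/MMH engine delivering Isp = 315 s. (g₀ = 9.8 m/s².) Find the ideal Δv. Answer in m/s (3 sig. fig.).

Δv ≈ 5940 m/s

Stage wet mass = m₀ − payload = 177,000 − 7,690 = 169,310 kg.
Stage dry mass = ε × stage wet mass = 0.107 × 169,310 = 18,116.2 kg.
Burnout mass m_f = stage dry + payload = 18,116.2 + 7,690 = 25,806.2 kg.
v_e = Isp · g₀ = 315 × 9.8 = 3087.0 m/s.
Rocket equation: Δv = v_e · ln(177,000/25,806.2) = 3087.0 × ln(6.859) = 3087.0 × 1.9255 ≈ 5944 m/s.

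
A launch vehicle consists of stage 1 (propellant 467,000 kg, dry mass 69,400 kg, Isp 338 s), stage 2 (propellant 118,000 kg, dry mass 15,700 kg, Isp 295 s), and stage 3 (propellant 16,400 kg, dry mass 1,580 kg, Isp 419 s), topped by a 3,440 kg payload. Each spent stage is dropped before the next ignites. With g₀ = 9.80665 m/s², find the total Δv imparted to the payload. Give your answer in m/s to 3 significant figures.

Δv ≈ 13800 m/s

Ignition mass of stage 1 = 467,000+69,400 + 118,000+15,700 + 16,400+1,580 + 3,440 = 691,520 kg.
Stage 1: m₀ = 691,520 kg, m_f = 691,520 − 467,000 = 224,520 kg; Δv = 338×9.80665×ln(3.08) = 3314.6×1.1249 ≈ 3729 m/s.
Stage 2: m₀ = 155,120 kg, m_f = 155,120 − 118,000 = 37,120 kg; Δv = 295×9.80665×ln(4.179) = 2893.0×1.4300 ≈ 4137 m/s.
Stage 3: m₀ = 21,420 kg, m_f = 21,420 − 16,400 = 5,020 kg; Δv = 419×9.80665×ln(4.267) = 4109.0×1.4509 ≈ 5962 m/s.
Total Δv = 3729 + 4137 + 5962 = 13828 m/s.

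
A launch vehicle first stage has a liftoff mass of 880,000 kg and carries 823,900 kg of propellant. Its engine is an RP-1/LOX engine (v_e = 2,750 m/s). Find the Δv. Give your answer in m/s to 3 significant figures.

m_f = m₀ − m_prop = 880,000 − 823,900 = 56,100 kg.
By the Tsiolkovsky rocket equation, Δv = v_e · ln(m₀/m_f) = 2750.0 × ln(15.69) = 2750.0 × 2.7528 ≈ 7570.2 m/s.

Δv ≈ 7570 m/s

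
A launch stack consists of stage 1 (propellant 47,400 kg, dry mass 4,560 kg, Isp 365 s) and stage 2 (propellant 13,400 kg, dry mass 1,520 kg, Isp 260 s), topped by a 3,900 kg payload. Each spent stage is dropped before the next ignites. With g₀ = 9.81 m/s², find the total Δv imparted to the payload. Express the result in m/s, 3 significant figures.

Δv ≈ 7140 m/s

Ignition mass of stage 1 = 47,400+4,560 + 13,400+1,520 + 3,900 = 70,780 kg.
Stage 1: m₀ = 70,780 kg, m_f = 70,780 − 47,400 = 23,380 kg; Δv = 365×9.81×ln(3.027) = 3580.7×1.1077 ≈ 3966 m/s.
Stage 2: m₀ = 18,820 kg, m_f = 18,820 − 13,400 = 5,420 kg; Δv = 260×9.81×ln(3.472) = 2550.6×1.2448 ≈ 3175 m/s.
Total Δv = 3966 + 3175 = 7141 m/s.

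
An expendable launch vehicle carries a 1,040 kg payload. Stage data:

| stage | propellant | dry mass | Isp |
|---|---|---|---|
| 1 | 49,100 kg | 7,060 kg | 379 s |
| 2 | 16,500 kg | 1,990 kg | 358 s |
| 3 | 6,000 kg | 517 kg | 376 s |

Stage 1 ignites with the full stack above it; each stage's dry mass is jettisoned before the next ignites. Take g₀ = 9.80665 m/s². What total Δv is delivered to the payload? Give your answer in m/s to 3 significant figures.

Δv ≈ 12700 m/s

Ignition mass of stage 1 = 49,100+7,060 + 16,500+1,990 + 6,000+517 + 1,040 = 82,207 kg.
Stage 1: m₀ = 82,207 kg, m_f = 82,207 − 49,100 = 33,107 kg; Δv = 379×9.80665×ln(2.483) = 3716.7×0.9095 ≈ 3380 m/s.
Stage 2: m₀ = 26,047 kg, m_f = 26,047 − 16,500 = 9,547 kg; Δv = 358×9.80665×ln(2.728) = 3510.8×1.0037 ≈ 3524 m/s.
Stage 3: m₀ = 7,557 kg, m_f = 7,557 − 6,000 = 1,557 kg; Δv = 376×9.80665×ln(4.854) = 3687.3×1.5797 ≈ 5825 m/s.
Total Δv = 3380 + 3524 + 5825 = 12729 m/s.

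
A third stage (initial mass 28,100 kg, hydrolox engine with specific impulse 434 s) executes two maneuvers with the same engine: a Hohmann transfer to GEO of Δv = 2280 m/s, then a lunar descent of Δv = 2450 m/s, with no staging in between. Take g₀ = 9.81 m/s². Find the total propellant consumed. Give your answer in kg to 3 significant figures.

total propellant consumed ≈ 18800 kg

v_e = Isp · g₀ = 434 × 9.81 = 4257.5 m/s.
After the first burn: m = 28100 × exp(−2280/4257.5) = 28100 × 0.58536 = 16,448.6 kg.
After the second burn: m = 16,448.6 × exp(−2450/4257.5) = 16,448.6 × 0.56245 = 9,251.52 kg.
Total propellant = m₀ − m_final = 28100 − 9,251.52 = 18,848.48 kg.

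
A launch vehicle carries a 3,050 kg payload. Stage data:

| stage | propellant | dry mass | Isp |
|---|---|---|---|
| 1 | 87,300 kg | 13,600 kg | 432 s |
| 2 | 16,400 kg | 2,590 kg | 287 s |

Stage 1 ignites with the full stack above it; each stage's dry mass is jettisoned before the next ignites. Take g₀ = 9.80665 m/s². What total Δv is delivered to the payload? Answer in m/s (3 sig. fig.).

Ignition mass of stage 1 = 87,300+13,600 + 16,400+2,590 + 3,050 = 122,940 kg.
Stage 1: m₀ = 122,940 kg, m_f = 122,940 − 87,300 = 35,640 kg; Δv = 432×9.80665×ln(3.449) = 4236.5×1.2382 ≈ 5246 m/s.
Stage 2: m₀ = 22,040 kg, m_f = 22,040 − 16,400 = 5,640 kg; Δv = 287×9.80665×ln(3.908) = 2814.5×1.3630 ≈ 3836 m/s.
Total Δv = 5246 + 3836 = 9082 m/s.

Δv ≈ 9080 m/s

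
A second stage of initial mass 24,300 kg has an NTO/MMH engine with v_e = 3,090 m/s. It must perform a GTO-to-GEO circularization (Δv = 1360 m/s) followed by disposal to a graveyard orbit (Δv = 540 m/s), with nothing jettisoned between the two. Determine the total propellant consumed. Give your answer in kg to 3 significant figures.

After the first burn: m = 24300 × exp(−1360/3090.0) = 24300 × 0.64395 = 15,648 kg.
After the second burn: m = 15,648 × exp(−540/3090.0) = 15,648 × 0.83966 = 13,139 kg.
Total propellant = m₀ − m_final = 24300 − 13,139 = 11,161 kg.

total propellant consumed ≈ 11200 kg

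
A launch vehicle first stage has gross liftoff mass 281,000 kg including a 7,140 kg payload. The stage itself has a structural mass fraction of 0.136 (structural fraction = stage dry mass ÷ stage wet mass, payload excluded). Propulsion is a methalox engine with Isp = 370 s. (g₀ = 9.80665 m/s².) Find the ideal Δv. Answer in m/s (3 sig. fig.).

Δv ≈ 6700 m/s

Stage wet mass = m₀ − payload = 281,000 − 7,140 = 273,860 kg.
Stage dry mass = ε × stage wet mass = 0.136 × 273,860 = 37,245 kg.
Burnout mass m_f = stage dry + payload = 37,245 + 7,140 = 44,385 kg.
v_e = Isp · g₀ = 370 × 9.80665 = 3628.5 m/s.
Δv = v_e · ln(281,000/44,385) = 3628.5 × ln(6.331) = 3628.5 × 1.8455 ≈ 6696 m/s.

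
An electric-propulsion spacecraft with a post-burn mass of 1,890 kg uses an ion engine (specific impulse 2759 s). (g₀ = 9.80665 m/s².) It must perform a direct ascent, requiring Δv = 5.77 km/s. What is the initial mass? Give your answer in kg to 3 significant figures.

v_e = Isp · g₀ = 2759 × 9.80665 = 27056.5 m/s.
m₀/m_f = exp(Δv / v_e) = exp(5770 / 27056.5) = exp(0.2133) = 1.2377.
m₀ = m_f × 1.2377 = 1,890 × 1.2377 = 2,339.25 kg.

initial mass ≈ 2340 kg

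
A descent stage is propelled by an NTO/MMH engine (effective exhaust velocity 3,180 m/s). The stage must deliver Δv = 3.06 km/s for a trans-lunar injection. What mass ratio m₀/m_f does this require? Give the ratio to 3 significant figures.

mass ratio ≈ 2.62

Using Δv = v_e ln(m₀/m_f): m₀/m_f = exp(Δv / v_e) = exp(3060 / 3180.0) = exp(0.9623) = 2.6176.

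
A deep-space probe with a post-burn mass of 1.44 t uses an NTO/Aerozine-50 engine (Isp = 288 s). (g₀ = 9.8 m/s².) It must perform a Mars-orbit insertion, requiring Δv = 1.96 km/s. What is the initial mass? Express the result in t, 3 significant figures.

v_e = Isp · g₀ = 288 × 9.8 = 2822.4 m/s.
Rocket equation: m₀/m_f = exp(Δv / v_e) = exp(1960 / 2822.4) = exp(0.6944) = 2.0026.
m₀ = m_f × 2.0026 = 1.44 × 2.0026 = 2.88374 t.

initial mass ≈ 2.88 t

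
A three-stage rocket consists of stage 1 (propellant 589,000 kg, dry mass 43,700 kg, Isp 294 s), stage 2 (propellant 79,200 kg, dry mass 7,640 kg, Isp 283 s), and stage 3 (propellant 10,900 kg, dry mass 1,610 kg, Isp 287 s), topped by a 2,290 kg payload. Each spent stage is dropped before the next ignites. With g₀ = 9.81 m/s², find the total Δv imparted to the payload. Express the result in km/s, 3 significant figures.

Δv ≈ 12.6 km/s

Ignition mass of stage 1 = 589,000+43,700 + 79,200+7,640 + 10,900+1,610 + 2,290 = 734,340 kg.
Stage 1: m₀ = 734,340 kg, m_f = 734,340 − 589,000 = 145,340 kg; Δv = 294×9.81×ln(5.053) = 2884.1×1.6199 ≈ 4672 m/s.
Stage 2: m₀ = 101,640 kg, m_f = 101,640 − 79,200 = 22,440 kg; Δv = 283×9.81×ln(4.529) = 2776.2×1.5106 ≈ 4194 m/s.
Stage 3: m₀ = 14,800 kg, m_f = 14,800 − 10,900 = 3,900 kg; Δv = 287×9.81×ln(3.795) = 2815.5×1.3337 ≈ 3755 m/s.
Total Δv = 4672 + 4194 + 3755 = 12621 m/s.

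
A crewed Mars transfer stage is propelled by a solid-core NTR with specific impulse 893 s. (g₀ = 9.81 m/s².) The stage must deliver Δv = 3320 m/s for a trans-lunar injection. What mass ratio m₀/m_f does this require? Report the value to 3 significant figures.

mass ratio ≈ 1.46

v_e = Isp · g₀ = 893 × 9.81 = 8760.3 m/s.
Using Δv = v_e ln(m₀/m_f): m₀/m_f = exp(Δv / v_e) = exp(3320 / 8760.3) = exp(0.3790) = 1.4608.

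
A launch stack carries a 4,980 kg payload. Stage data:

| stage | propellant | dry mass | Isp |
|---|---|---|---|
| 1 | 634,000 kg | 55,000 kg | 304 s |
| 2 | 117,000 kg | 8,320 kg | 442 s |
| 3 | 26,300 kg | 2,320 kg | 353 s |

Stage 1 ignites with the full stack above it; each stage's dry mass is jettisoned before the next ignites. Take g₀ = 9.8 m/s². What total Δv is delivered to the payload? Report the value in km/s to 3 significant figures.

Δv ≈ 15.2 km/s

Ignition mass of stage 1 = 634,000+55,000 + 117,000+8,320 + 26,300+2,320 + 4,980 = 847,920 kg.
Stage 1: m₀ = 847,920 kg, m_f = 847,920 − 634,000 = 213,920 kg; Δv = 304×9.8×ln(3.964) = 2979.2×1.3772 ≈ 4103 m/s.
Stage 2: m₀ = 158,920 kg, m_f = 158,920 − 117,000 = 41,920 kg; Δv = 442×9.8×ln(3.791) = 4331.6×1.3326 ≈ 5772 m/s.
Stage 3: m₀ = 33,600 kg, m_f = 33,600 − 26,300 = 7,300 kg; Δv = 353×9.8×ln(4.603) = 3459.4×1.5267 ≈ 5281 m/s.
Total Δv = 4103 + 5772 + 5281 = 15156 m/s.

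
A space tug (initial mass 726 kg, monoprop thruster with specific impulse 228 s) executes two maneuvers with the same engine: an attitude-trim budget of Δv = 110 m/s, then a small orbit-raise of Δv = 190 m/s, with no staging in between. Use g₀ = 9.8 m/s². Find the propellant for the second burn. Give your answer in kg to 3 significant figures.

propellant for the second burn ≈ 56.3 kg

v_e = Isp · g₀ = 228 × 9.8 = 2234.4 m/s.
After the first burn: m = 726 × exp(−110/2234.4) = 726 × 0.95196 = 691.123 kg.
After the second burn: m = 691.123 × exp(−190/2234.4) = 691.123 × 0.91848 = 634.783 kg.
Second-burn propellant = 691.123 − 634.783 = 56.34 kg.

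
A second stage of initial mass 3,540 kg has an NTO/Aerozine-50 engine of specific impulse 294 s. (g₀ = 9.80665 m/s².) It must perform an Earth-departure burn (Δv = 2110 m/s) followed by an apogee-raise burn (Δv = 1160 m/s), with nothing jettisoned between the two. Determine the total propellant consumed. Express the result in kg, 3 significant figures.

v_e = Isp · g₀ = 294 × 9.80665 = 2883.2 m/s.
After the first burn: m = 3540 × exp(−2110/2883.2) = 3540 × 0.48102 = 1,702.81 kg.
After the second burn: m = 1,702.81 × exp(−1160/2883.2) = 1,702.81 × 0.66876 = 1,138.77 kg.
Total propellant = m₀ − m_final = 3540 − 1,138.77 = 2,401.23 kg.

total propellant consumed ≈ 2400 kg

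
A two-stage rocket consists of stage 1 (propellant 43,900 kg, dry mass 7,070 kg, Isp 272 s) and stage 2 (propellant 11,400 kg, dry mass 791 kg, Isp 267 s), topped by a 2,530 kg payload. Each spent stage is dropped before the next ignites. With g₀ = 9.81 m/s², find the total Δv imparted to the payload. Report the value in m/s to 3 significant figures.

Δv ≈ 6840 m/s

Ignition mass of stage 1 = 43,900+7,070 + 11,400+791 + 2,530 = 65,691 kg.
Stage 1: m₀ = 65,691 kg, m_f = 65,691 − 43,900 = 21,791 kg; Δv = 272×9.81×ln(3.015) = 2668.3×1.1035 ≈ 2944 m/s.
Stage 2: m₀ = 14,721 kg, m_f = 14,721 − 11,400 = 3,321 kg; Δv = 267×9.81×ln(4.433) = 2619.3×1.4890 ≈ 3900 m/s.
Total Δv = 2944 + 3900 = 6844 m/s.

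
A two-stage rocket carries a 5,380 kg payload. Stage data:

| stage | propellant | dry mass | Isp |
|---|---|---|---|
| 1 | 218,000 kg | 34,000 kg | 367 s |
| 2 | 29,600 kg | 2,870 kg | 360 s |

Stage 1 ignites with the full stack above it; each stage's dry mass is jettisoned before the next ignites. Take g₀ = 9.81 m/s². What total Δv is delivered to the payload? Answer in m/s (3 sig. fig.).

Ignition mass of stage 1 = 218,000+34,000 + 29,600+2,870 + 5,380 = 289,850 kg.
Stage 1: m₀ = 289,850 kg, m_f = 289,850 − 218,000 = 71,850 kg; Δv = 367×9.81×ln(4.034) = 3600.3×1.3948 ≈ 5022 m/s.
Stage 2: m₀ = 37,850 kg, m_f = 37,850 − 29,600 = 8,250 kg; Δv = 360×9.81×ln(4.588) = 3531.6×1.5234 ≈ 5380 m/s.
Total Δv = 5022 + 5380 = 10402 m/s.

Δv ≈ 10400 m/s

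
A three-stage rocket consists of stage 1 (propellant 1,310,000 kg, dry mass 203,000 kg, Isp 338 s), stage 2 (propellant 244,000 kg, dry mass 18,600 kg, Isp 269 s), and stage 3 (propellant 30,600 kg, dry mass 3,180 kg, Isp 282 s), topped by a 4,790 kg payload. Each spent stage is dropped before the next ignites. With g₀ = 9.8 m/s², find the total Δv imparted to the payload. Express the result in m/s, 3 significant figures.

Ignition mass of stage 1 = 1,310,000+203,000 + 244,000+18,600 + 30,600+3,180 + 4,790 = 1,814,170 kg.
Stage 1: m₀ = 1,814,170 kg, m_f = 1,814,170 − 1,310,000 = 504,170 kg; Δv = 338×9.8×ln(3.598) = 3312.4×1.2805 ≈ 4241 m/s.
Stage 2: m₀ = 301,170 kg, m_f = 301,170 − 244,000 = 57,170 kg; Δv = 269×9.8×ln(5.268) = 2636.2×1.6616 ≈ 4380 m/s.
Stage 3: m₀ = 38,570 kg, m_f = 38,570 − 30,600 = 7,970 kg; Δv = 282×9.8×ln(4.839) = 2763.6×1.5768 ≈ 4358 m/s.
Total Δv = 4241 + 4380 + 4358 = 12979 m/s.

Δv ≈ 13000 m/s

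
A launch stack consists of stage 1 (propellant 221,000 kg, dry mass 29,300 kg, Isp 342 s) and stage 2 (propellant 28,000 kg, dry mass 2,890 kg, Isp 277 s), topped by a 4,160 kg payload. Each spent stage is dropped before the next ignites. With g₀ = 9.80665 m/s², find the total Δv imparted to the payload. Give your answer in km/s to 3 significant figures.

Δv ≈ 9.35 km/s

Ignition mass of stage 1 = 221,000+29,300 + 28,000+2,890 + 4,160 = 285,350 kg.
Stage 1: m₀ = 285,350 kg, m_f = 285,350 − 221,000 = 64,350 kg; Δv = 342×9.80665×ln(4.434) = 3353.9×1.4894 ≈ 4995 m/s.
Stage 2: m₀ = 35,050 kg, m_f = 35,050 − 28,000 = 7,050 kg; Δv = 277×9.80665×ln(4.972) = 2716.4×1.6037 ≈ 4356 m/s.
Total Δv = 4995 + 4356 = 9351 m/s.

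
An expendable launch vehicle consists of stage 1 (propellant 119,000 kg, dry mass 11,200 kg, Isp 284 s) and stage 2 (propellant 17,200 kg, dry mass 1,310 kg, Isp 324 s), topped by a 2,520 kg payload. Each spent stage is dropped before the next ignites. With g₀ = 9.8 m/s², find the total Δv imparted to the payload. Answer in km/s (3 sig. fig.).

Ignition mass of stage 1 = 119,000+11,200 + 17,200+1,310 + 2,520 = 151,230 kg.
Stage 1: m₀ = 151,230 kg, m_f = 151,230 − 119,000 = 32,230 kg; Δv = 284×9.8×ln(4.692) = 2783.2×1.5459 ≈ 4303 m/s.
Stage 2: m₀ = 21,030 kg, m_f = 21,030 − 17,200 = 3,830 kg; Δv = 324×9.8×ln(5.491) = 3175.2×1.7031 ≈ 5408 m/s.
Total Δv = 4303 + 5408 = 9711 m/s.

Δv ≈ 9.71 km/s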